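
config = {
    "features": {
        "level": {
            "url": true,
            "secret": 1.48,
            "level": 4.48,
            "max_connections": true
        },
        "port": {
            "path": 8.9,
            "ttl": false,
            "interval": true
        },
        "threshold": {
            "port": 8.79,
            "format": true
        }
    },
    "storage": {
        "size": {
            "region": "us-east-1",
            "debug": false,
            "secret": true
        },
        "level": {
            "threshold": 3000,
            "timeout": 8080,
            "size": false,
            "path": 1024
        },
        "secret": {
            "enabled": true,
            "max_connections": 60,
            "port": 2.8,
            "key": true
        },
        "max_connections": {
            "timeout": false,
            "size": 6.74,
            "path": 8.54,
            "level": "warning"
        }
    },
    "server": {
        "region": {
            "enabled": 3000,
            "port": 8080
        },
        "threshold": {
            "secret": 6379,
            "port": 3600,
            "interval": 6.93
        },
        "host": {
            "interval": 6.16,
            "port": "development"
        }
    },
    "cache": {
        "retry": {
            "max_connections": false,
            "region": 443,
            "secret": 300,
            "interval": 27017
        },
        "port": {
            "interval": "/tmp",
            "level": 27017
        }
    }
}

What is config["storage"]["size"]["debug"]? False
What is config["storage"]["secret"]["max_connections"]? 60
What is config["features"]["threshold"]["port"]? 8.79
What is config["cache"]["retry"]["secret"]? 300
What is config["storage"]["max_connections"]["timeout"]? False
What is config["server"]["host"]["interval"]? 6.16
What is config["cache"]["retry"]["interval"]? 27017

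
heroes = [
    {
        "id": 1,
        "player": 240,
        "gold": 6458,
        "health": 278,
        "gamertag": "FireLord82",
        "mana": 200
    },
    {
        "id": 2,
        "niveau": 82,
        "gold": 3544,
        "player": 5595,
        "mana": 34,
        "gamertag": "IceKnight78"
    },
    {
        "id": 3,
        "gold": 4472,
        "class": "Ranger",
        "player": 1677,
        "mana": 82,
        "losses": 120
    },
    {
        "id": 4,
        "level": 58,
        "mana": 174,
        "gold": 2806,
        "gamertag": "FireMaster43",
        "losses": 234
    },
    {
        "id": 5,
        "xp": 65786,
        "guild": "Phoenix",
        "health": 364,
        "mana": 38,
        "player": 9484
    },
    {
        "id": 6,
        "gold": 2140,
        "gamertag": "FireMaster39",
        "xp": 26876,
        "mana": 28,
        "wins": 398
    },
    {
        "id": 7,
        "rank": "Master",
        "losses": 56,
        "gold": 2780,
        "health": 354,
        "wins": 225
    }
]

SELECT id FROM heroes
[1, 2, 3, 4, 5, 6, 7]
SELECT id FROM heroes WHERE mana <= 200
[1, 2, 3, 4, 5, 6]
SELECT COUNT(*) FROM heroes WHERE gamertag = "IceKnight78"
1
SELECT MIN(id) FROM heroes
1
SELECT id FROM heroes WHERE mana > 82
[1, 4]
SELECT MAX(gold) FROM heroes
6458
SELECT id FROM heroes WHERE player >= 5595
[2, 5]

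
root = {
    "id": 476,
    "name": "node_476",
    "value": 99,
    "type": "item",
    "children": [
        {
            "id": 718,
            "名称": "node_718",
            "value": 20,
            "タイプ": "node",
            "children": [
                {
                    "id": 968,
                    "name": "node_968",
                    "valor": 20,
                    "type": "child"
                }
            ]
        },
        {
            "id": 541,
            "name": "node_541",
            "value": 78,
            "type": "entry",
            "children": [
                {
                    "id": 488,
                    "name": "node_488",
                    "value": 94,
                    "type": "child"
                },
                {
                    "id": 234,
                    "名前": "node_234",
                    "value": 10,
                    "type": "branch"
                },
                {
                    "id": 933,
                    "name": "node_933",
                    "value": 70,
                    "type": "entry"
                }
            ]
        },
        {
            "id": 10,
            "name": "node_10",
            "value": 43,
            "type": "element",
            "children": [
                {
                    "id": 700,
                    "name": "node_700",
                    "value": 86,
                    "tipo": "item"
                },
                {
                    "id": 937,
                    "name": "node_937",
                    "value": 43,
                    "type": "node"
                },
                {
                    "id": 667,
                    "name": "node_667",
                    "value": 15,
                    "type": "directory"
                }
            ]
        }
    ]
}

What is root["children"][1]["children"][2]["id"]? 933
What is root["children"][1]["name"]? "node_541"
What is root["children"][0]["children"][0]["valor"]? 20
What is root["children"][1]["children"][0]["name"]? "node_488"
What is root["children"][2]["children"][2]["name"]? "node_667"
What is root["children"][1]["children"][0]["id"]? 488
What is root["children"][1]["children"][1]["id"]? 234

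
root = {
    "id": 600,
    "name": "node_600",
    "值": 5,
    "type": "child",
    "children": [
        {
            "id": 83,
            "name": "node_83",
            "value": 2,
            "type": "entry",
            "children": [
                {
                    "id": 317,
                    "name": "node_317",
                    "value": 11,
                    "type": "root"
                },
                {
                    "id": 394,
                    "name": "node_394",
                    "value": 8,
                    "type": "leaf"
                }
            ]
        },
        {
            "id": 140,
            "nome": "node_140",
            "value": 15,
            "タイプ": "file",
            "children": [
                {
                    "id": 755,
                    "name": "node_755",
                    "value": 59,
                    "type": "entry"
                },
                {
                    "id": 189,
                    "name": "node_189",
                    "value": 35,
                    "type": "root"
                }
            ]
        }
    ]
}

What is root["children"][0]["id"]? 83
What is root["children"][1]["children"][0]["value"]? 59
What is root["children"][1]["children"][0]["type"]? "entry"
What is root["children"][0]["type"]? "entry"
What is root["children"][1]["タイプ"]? "file"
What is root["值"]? 5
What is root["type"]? "child"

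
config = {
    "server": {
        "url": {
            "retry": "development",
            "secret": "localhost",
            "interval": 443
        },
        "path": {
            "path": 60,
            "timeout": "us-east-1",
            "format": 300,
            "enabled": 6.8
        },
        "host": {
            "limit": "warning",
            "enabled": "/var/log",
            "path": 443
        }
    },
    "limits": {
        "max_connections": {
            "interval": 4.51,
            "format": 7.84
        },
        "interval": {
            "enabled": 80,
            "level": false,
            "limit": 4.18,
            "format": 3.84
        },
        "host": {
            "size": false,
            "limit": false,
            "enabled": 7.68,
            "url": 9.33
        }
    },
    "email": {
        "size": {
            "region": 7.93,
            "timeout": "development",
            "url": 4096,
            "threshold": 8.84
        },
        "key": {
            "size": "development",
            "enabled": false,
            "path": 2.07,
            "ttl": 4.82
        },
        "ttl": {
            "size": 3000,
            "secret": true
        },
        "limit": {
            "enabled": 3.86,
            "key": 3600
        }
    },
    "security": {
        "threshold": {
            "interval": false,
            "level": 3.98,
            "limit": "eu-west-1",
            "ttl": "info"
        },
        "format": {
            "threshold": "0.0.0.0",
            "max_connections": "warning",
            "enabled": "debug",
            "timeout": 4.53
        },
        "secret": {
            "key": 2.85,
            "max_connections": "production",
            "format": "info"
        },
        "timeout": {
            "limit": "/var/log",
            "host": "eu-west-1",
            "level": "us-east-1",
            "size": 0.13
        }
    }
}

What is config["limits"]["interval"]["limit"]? 4.18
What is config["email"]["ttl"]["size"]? 3000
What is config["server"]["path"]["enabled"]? 6.8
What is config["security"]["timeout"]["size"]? 0.13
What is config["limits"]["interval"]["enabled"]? 80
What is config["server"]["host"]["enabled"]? "/var/log"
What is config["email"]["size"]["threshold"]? 8.84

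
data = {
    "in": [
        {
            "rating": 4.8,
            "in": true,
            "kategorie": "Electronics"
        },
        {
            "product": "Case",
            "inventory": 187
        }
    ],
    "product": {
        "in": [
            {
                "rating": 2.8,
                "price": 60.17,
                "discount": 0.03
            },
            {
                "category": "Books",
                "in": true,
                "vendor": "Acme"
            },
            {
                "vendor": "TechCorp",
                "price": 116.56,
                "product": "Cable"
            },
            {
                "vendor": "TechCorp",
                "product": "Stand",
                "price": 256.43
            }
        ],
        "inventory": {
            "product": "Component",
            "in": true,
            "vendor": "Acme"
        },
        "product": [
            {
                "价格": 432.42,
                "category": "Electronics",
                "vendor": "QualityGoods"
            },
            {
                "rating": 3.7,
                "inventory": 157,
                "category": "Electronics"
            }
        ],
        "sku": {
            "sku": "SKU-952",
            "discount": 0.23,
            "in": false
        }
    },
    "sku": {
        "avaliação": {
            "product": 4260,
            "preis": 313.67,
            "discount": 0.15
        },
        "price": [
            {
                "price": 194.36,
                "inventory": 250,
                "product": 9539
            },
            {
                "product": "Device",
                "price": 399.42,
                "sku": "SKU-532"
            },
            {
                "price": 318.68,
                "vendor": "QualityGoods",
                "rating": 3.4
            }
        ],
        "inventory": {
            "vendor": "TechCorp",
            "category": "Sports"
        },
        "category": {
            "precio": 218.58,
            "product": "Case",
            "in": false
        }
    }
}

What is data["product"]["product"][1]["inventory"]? 157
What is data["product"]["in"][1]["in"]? True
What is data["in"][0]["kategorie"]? "Electronics"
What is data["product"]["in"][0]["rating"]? 2.8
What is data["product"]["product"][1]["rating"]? 3.7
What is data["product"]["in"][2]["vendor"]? "TechCorp"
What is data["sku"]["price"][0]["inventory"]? 250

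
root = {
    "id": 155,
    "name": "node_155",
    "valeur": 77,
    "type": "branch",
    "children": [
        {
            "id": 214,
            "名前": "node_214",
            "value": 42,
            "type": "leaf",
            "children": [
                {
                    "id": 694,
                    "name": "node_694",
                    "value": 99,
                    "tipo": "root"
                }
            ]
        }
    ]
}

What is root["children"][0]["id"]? 214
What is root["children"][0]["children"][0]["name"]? "node_694"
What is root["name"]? "node_155"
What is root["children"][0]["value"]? 42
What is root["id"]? 155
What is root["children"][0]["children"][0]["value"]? 99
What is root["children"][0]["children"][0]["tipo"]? "root"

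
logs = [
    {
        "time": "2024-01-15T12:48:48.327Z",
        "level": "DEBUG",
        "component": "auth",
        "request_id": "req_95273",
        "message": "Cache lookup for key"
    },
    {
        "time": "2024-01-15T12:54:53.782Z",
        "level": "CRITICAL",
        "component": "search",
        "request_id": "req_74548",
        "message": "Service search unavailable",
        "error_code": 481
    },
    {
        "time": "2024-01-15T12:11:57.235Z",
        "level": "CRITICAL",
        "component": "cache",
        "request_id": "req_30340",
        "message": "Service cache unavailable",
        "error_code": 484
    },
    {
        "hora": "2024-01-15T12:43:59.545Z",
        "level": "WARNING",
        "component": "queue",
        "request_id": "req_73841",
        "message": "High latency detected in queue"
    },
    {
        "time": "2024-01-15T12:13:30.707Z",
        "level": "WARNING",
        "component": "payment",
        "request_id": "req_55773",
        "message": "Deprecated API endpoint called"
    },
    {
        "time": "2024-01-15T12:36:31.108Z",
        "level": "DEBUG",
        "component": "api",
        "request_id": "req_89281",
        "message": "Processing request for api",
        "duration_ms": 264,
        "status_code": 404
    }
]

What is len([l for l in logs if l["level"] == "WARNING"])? 2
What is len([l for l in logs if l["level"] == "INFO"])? 0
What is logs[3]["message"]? "High latency detected in queue"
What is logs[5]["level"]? "DEBUG"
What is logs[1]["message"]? "Service search unavailable"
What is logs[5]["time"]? "2024-01-15T12:36:31.108Z"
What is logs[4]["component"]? "payment"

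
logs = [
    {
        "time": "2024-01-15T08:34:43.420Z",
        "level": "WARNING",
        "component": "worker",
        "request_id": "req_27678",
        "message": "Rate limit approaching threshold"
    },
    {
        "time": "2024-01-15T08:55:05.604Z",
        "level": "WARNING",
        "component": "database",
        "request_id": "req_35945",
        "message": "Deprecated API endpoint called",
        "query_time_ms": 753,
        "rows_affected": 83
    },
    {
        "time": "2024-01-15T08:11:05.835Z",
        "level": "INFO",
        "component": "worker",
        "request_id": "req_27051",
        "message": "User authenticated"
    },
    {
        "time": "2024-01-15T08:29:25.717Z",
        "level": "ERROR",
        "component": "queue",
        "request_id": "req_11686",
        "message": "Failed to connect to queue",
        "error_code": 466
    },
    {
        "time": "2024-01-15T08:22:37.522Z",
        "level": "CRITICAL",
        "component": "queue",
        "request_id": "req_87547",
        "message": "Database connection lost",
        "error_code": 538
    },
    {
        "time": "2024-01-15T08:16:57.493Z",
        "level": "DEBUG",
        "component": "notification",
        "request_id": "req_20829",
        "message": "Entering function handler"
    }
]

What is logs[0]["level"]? "WARNING"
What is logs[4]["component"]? "queue"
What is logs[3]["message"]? "Failed to connect to queue"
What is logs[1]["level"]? "WARNING"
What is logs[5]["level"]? "DEBUG"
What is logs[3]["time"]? "2024-01-15T08:29:25.717Z"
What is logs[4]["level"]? "CRITICAL"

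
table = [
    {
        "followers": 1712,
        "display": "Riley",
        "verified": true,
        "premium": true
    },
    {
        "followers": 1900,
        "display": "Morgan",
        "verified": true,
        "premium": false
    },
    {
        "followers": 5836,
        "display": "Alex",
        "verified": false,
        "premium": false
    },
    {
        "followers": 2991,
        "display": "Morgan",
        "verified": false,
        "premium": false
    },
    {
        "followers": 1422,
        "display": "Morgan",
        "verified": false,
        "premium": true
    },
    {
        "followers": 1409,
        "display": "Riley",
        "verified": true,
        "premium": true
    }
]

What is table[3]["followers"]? 2991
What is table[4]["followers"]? 1422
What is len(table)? 6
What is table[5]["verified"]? True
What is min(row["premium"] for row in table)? False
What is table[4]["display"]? "Morgan"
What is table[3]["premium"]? False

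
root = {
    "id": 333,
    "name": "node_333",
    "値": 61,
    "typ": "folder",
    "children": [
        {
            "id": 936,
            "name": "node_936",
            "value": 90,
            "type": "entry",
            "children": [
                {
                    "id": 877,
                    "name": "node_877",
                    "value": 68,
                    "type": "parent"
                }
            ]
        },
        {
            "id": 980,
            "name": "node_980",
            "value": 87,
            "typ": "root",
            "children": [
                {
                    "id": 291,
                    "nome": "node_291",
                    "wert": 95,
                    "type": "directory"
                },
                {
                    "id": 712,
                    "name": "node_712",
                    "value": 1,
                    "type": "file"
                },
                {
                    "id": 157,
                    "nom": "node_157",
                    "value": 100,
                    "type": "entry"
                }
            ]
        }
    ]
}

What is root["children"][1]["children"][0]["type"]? "directory"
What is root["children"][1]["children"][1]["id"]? 712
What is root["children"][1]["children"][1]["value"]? 1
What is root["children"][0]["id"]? 936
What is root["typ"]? "folder"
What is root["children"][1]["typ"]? "root"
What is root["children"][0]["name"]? "node_936"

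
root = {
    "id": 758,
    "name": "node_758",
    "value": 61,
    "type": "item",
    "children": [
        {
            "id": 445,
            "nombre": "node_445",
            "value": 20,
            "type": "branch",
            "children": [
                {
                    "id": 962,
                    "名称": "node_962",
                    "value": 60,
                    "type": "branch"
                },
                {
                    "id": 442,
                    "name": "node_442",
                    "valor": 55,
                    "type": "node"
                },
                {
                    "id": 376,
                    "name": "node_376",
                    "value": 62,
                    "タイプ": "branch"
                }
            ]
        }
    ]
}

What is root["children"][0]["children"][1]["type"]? "node"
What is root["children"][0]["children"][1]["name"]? "node_442"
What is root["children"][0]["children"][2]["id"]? 376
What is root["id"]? 758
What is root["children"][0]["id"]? 445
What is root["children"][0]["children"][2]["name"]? "node_376"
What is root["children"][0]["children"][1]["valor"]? 55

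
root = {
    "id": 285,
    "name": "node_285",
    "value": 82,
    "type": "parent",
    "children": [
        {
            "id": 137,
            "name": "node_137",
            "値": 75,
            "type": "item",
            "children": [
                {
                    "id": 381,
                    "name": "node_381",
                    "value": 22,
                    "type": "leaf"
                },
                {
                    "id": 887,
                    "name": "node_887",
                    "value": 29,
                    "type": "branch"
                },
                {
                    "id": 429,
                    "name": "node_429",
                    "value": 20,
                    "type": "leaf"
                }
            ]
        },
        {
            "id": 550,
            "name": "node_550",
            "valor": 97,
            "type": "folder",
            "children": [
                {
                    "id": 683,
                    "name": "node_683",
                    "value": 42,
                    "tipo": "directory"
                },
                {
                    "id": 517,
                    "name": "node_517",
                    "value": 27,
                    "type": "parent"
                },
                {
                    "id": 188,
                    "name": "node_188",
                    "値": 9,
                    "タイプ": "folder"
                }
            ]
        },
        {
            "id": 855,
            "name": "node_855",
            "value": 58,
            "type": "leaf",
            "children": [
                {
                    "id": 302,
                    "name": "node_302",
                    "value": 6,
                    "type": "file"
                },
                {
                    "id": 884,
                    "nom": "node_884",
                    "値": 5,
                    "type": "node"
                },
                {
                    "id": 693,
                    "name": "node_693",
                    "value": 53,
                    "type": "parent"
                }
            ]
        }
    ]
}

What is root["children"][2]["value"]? 58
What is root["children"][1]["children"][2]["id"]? 188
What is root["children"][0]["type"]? "item"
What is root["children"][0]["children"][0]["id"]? 381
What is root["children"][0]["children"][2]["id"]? 429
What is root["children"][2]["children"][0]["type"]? "file"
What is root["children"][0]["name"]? "node_137"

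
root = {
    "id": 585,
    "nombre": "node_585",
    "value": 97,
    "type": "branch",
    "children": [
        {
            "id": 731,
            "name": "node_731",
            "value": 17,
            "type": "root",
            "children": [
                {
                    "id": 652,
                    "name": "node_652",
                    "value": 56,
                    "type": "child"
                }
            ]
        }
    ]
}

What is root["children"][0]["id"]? 731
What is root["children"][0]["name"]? "node_731"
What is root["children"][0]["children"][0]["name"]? "node_652"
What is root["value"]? 97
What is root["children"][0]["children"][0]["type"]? "child"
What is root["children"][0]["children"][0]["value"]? 56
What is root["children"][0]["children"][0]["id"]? 652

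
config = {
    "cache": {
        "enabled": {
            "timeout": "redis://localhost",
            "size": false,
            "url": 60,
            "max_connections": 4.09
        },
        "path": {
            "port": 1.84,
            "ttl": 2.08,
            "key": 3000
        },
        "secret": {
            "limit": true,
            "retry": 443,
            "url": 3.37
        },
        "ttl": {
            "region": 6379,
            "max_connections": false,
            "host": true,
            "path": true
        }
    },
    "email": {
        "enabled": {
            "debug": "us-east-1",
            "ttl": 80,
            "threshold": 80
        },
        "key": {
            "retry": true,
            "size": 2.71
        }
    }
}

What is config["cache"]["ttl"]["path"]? True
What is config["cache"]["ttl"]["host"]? True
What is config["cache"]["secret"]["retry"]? 443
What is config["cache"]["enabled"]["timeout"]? "redis://localhost"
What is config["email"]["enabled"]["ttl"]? 80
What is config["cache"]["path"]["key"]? 3000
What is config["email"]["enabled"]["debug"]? "us-east-1"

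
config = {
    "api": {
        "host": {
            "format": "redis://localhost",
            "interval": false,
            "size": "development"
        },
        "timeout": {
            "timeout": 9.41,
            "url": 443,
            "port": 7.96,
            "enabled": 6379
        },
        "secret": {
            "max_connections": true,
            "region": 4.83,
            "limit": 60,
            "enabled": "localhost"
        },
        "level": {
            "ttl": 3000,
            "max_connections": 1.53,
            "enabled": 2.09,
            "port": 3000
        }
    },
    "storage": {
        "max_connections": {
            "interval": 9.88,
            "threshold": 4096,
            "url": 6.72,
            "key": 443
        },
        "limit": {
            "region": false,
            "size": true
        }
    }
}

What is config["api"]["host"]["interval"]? False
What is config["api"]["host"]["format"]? "redis://localhost"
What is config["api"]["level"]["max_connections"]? 1.53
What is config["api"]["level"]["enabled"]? 2.09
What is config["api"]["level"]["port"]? 3000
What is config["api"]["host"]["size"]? "development"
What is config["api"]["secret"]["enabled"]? "localhost"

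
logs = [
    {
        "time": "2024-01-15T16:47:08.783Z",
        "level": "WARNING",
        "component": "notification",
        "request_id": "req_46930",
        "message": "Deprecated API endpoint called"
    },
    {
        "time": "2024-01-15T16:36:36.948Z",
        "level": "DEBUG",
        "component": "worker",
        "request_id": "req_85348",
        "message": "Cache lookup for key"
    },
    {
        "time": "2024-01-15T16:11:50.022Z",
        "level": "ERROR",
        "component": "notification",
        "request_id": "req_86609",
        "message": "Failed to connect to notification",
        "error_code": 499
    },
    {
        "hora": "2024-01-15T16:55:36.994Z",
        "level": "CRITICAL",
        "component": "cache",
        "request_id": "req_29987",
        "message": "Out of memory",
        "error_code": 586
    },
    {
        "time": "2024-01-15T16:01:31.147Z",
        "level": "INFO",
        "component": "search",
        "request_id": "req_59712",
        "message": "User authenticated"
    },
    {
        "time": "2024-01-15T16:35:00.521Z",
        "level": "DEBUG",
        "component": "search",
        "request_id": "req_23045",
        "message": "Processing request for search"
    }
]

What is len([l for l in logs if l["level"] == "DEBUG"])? 2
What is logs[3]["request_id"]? "req_29987"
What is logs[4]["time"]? "2024-01-15T16:01:31.147Z"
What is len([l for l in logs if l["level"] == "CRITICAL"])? 1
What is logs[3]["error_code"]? 586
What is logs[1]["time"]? "2024-01-15T16:36:36.948Z"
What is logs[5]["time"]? "2024-01-15T16:35:00.521Z"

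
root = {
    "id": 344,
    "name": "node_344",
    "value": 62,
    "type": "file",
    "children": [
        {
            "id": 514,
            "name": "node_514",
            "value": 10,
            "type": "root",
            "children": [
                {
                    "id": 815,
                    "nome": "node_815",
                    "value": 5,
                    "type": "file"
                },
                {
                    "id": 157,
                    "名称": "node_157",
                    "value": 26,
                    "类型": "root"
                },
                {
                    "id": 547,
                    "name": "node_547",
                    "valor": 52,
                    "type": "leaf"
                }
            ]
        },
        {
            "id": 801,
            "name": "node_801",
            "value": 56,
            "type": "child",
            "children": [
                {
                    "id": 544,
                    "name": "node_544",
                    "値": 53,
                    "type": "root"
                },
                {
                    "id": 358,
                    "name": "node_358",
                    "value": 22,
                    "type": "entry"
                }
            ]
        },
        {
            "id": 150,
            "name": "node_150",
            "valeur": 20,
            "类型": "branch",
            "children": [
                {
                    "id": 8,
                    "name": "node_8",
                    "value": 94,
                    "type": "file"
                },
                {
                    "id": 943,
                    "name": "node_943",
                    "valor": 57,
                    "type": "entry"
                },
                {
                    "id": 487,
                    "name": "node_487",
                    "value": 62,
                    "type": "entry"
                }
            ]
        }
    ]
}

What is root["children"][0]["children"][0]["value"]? 5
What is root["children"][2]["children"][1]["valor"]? 57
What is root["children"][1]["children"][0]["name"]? "node_544"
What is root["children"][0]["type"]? "root"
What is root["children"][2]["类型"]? "branch"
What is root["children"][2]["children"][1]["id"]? 943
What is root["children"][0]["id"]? 514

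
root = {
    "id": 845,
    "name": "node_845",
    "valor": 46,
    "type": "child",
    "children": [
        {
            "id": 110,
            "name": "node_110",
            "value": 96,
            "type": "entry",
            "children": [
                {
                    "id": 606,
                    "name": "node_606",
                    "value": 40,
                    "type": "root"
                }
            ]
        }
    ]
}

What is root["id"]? 845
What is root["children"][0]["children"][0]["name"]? "node_606"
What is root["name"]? "node_845"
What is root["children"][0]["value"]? 96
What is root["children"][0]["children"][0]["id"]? 606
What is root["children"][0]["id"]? 110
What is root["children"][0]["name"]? "node_110"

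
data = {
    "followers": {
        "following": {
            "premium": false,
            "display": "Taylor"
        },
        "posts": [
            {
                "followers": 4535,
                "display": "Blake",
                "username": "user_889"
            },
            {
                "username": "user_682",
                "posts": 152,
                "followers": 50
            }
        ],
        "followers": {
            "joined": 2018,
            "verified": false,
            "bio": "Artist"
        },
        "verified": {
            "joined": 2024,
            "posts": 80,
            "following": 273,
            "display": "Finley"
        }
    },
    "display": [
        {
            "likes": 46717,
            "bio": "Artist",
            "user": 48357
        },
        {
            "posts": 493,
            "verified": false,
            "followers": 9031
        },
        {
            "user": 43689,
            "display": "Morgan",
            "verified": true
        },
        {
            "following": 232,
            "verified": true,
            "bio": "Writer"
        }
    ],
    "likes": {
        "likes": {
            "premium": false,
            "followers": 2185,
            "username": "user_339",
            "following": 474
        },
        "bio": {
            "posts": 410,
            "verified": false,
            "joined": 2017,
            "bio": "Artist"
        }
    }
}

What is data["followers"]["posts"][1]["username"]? "user_682"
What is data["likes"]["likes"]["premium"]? False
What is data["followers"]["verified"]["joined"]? 2024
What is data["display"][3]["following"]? 232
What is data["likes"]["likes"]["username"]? "user_339"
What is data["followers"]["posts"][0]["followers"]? 4535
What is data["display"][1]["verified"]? False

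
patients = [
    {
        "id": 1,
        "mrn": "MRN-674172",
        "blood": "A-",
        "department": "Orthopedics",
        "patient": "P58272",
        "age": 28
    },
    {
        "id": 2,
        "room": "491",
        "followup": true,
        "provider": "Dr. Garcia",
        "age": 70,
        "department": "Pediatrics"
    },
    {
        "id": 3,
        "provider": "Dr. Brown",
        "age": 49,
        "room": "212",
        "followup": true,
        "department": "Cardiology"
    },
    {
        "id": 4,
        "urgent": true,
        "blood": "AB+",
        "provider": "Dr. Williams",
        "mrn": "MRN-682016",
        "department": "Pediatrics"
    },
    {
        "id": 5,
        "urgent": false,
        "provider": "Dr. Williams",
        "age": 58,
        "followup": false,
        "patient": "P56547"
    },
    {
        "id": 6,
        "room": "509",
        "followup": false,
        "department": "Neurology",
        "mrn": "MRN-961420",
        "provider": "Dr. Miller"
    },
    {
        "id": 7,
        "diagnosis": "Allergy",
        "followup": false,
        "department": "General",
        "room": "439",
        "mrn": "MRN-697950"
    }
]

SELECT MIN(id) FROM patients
1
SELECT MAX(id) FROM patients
7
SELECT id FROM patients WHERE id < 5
[1, 2, 3, 4]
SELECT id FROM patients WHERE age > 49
[2, 5]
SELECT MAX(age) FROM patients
70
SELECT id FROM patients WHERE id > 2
[3, 4, 5, 6, 7]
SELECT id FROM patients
[1, 2, 3, 4, 5, 6, 7]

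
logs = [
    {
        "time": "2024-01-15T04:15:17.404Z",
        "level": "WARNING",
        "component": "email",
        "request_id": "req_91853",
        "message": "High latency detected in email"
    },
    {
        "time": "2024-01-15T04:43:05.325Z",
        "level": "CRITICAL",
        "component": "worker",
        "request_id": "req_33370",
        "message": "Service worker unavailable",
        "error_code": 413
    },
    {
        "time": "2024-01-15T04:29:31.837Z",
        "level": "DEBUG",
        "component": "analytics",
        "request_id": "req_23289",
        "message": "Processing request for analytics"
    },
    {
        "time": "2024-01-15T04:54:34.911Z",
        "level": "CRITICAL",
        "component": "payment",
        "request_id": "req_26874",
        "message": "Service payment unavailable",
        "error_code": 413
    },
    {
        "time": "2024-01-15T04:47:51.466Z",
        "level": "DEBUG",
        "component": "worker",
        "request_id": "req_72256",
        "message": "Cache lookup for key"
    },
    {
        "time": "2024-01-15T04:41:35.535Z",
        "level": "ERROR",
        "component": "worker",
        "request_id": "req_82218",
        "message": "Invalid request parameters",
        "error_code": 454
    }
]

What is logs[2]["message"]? "Processing request for analytics"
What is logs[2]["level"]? "DEBUG"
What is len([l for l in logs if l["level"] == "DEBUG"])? 2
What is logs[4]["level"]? "DEBUG"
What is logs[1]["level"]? "CRITICAL"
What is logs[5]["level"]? "ERROR"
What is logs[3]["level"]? "CRITICAL"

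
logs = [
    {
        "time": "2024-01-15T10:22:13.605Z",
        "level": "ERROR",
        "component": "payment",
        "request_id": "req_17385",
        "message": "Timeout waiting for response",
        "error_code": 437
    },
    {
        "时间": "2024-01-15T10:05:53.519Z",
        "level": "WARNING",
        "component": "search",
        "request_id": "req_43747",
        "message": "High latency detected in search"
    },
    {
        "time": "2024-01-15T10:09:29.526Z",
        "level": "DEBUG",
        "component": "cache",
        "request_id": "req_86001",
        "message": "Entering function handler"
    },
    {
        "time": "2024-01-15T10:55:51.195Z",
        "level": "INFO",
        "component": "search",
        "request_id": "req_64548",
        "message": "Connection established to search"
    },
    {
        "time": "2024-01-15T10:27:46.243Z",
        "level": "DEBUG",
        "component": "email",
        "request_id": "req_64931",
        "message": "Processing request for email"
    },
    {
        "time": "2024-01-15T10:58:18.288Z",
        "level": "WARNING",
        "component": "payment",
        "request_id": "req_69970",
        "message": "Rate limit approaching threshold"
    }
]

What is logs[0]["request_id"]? "req_17385"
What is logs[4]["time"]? "2024-01-15T10:27:46.243Z"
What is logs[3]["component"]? "search"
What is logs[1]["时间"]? "2024-01-15T10:05:53.519Z"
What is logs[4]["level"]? "DEBUG"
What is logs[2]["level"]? "DEBUG"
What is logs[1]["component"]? "search"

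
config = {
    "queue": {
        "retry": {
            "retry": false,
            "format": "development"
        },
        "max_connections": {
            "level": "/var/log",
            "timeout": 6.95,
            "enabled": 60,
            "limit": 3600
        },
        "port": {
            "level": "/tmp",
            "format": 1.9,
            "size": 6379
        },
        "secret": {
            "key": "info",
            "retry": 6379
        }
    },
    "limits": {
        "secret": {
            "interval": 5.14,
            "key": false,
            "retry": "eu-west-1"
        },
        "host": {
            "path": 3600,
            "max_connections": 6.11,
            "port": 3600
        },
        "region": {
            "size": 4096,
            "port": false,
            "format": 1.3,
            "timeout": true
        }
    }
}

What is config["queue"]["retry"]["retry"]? False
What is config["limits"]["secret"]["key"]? False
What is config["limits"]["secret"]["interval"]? 5.14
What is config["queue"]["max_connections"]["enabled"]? 60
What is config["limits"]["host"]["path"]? 3600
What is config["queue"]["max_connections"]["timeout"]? 6.95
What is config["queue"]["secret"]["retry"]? 6379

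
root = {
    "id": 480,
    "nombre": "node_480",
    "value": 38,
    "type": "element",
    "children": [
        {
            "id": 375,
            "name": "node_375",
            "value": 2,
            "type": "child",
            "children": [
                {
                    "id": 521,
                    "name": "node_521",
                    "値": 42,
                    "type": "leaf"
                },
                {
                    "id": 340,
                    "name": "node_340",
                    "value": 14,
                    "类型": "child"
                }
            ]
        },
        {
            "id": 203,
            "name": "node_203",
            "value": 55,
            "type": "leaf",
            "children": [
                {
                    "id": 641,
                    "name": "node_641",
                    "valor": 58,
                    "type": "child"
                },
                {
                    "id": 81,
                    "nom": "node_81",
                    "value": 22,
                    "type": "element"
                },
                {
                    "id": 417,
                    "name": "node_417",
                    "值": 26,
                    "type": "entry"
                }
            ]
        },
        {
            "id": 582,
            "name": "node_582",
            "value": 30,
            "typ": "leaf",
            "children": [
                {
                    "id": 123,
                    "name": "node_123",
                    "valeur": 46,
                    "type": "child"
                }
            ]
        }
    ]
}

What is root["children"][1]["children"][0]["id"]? 641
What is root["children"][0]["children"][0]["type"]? "leaf"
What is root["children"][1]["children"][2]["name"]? "node_417"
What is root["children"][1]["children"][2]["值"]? 26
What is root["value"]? 38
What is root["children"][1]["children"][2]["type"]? "entry"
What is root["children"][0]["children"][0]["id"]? 521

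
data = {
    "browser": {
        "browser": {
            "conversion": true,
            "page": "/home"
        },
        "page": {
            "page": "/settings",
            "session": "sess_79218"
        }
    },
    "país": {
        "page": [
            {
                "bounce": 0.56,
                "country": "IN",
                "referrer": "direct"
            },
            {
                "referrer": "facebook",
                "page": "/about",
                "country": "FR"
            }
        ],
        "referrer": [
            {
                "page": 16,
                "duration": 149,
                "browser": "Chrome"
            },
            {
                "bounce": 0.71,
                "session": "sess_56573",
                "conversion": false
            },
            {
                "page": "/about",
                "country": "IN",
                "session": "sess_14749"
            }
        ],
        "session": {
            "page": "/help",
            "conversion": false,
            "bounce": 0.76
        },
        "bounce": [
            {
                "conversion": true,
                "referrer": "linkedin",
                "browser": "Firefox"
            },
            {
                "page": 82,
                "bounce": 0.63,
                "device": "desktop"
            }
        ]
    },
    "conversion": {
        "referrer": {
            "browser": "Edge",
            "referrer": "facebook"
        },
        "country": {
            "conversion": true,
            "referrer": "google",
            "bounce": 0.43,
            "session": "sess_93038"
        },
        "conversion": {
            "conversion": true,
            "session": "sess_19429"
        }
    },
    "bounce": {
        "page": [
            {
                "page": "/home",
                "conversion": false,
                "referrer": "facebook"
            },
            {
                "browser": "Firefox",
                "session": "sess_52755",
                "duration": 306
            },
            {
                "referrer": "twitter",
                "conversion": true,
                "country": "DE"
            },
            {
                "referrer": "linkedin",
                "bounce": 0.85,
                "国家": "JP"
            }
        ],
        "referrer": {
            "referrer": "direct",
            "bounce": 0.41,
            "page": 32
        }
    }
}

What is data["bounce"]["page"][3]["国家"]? "JP"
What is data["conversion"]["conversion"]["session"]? "sess_19429"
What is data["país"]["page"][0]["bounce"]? 0.56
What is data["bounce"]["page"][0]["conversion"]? False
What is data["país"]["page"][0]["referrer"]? "direct"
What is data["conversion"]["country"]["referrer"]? "google"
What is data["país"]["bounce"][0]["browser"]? "Firefox"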